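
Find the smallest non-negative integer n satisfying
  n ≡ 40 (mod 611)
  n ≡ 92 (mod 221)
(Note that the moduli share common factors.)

9816

gcd(611, 221) = 13 and 13 | (92 − 40), so the pair is consistent; merging gives n ≡ 9816 (mod 10387), where 10387 = lcm(611, 221).
The solution is unique modulo lcm(611, 221) = 10387.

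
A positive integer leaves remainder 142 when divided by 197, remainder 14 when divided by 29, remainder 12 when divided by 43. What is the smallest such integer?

The moduli are pairwise coprime; N = 197·29·43 = 245659.
N/197 = 1247; 1247 ≡ 65 (mod 197); 65·97 ≡ 1, so inverse 97.
N/29 = 8471; 8471 ≡ 3 (mod 29); 3·10 ≡ 1, so inverse 10.
N/43 = 5713; 5713 ≡ 37 (mod 43); 37·7 ≡ 1, so inverse 7.
x ≡ 142·1247·97 + 14·8471·10 + 12·5713·7 = 18842010.
18842010 mod 245659 = 171926.

171926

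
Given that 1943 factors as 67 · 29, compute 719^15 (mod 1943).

Mod 67: 719 ≡ 49; 49^15 ≡ 25 (mod 67).
Mod 29: 719 ≡ 23; 23^15 ≡ 23 (mod 29).
Combine by CRT: x ≡ 25 (mod 67), x ≡ 23 (mod 29) ⇒ x ≡ 226 (mod 1943).

226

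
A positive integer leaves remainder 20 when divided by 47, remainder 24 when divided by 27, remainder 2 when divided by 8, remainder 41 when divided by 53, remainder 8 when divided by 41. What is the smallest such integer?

From m ≡ 20 (mod 47) write m = 20 + 47t. Substituting into m ≡ 24 (mod 27) gives 47t ≡ 4 (mod 27), and since 20⁻¹ ≡ 23 (mod 27), t ≡ 11. Hence m ≡ 20 + 47·11 = 537 (mod 1269).
From m ≡ 537 (mod 1269) write m = 537 + 1269t. Substituting into m ≡ 2 (mod 8) gives 1269t ≡ 1 (mod 8), and since 5⁻¹ ≡ 5 (mod 8), t ≡ 5. Hence m ≡ 537 + 1269·5 = 6882 (mod 10152).
From m ≡ 6882 (mod 10152) write m = 6882 + 10152t. Substituting into m ≡ 41 (mod 53) gives 10152t ≡ 49 (mod 53), and since 29⁻¹ ≡ 11 (mod 53), t ≡ 9. Hence m ≡ 6882 + 10152·9 = 98250 (mod 538056).
From m ≡ 98250 (mod 538056) write m = 98250 + 538056t. Substituting into m ≡ 8 (mod 41) gives 538056t ≡ 35 (mod 41), and since 13⁻¹ ≡ 19 (mod 41), t ≡ 9. Hence m ≡ 98250 + 538056·9 = 4940754 (mod 22060296).

4940754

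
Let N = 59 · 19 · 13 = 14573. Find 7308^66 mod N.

Mod 59: 7308 ≡ 51; by Fermat, exponent reduces to 66 mod 58 = 8; 51^8 ≡ 35 (mod 59).
Mod 19: 7308 ≡ 12; by Fermat, exponent reduces to 66 mod 18 = 12; 12^12 ≡ 1 (mod 19).
Mod 13: 7308 ≡ 2; by Fermat, exponent reduces to 66 mod 12 = 6; 2^6 ≡ 12 (mod 13).
Combine by CRT: x ≡ 35 (mod 59), x ≡ 1 (mod 19), x ≡ 12 (mod 13) ⇒ x ≡ 5758 (mod 14573).

5758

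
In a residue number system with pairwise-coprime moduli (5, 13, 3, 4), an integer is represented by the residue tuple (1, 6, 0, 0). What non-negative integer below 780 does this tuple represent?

396

From x ≡ 1 (mod 5) write x = 1 + 5t. Substituting into x ≡ 6 (mod 13) gives 5t ≡ 5 (mod 13), and since 5⁻¹ ≡ 8 (mod 13), t ≡ 1. Hence x ≡ 1 + 5·1 = 6 (mod 65).
From x ≡ 6 (mod 65) write x = 6 + 65t. Substituting into x ≡ 0 (mod 3) gives 65t ≡ 0 (mod 3), and since 2⁻¹ ≡ 2 (mod 3), t ≡ 0. Hence x ≡ 6 + 65·0 = 6 (mod 195).
From x ≡ 6 (mod 195) write x = 6 + 195t. Substituting into x ≡ 0 (mod 4) gives 195t ≡ 2 (mod 4), and since 3⁻¹ ≡ 3 (mod 4), t ≡ 2. Hence x ≡ 6 + 195·2 = 396 (mod 780).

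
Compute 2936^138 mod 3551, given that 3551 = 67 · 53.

1067

Mod 67: 2936 ≡ 55; by Fermat, exponent reduces to 138 mod 66 = 6; 55^6 ≡ 62 (mod 67).
Mod 53: 2936 ≡ 21; by Fermat, exponent reduces to 138 mod 52 = 34; 21^34 ≡ 7 (mod 53).
Combine by CRT: x ≡ 62 (mod 67), x ≡ 7 (mod 53) ⇒ x ≡ 1067 (mod 3551).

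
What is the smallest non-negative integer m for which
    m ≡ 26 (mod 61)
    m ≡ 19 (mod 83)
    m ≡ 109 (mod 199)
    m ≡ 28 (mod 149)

87629759

The moduli are pairwise coprime; N = 61·83·199·149 = 150123013.
N/61 = 2461033; 2461033 ≡ 49 (mod 61); 49·5 ≡ 1, so inverse 5.
N/83 = 1808711; 1808711 ≡ 58 (mod 83); 58·73 ≡ 1, so inverse 73.
N/199 = 754387; 754387 ≡ 177 (mod 199); 177·9 ≡ 1, so inverse 9.
N/149 = 1007537; 1007537 ≡ 148 (mod 149); 148·148 ≡ 1, so inverse 148.
m ≡ 26·2461033·5 + 19·1808711·73 + 109·754387·9 + 28·1007537·148 = 7743903422.
7743903422 mod 150123013 = 87629759.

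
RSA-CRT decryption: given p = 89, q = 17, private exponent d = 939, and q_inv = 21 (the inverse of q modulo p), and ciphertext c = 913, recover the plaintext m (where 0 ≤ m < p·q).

499

d_p = d mod (p−1) = 939 mod 88 = 59; d_q = d mod (q−1) = 11.
m₁ = c^(d_p) mod p: c ≡ 23 (mod 89), and 23^59 mod 89 = 54.
m₂ = c^(d_q) mod q: c ≡ 12 (mod 17), and 12^11 mod 17 = 6.
h = q_inv·(m₁ − m₂) mod p = 21·(54 − 6) mod 89 = 29.
m = m₂ + h·q = 6 + 29·17 = 499.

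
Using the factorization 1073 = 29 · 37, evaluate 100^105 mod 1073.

260

Mod 29: 100 ≡ 13; by Fermat, exponent reduces to 105 mod 28 = 21; 13^21 ≡ 28 (mod 29).
Mod 37: 100 ≡ 26; by Fermat, exponent reduces to 105 mod 36 = 33; 26^33 ≡ 1 (mod 37).
Combine by CRT: x ≡ 28 (mod 29), x ≡ 1 (mod 37) ⇒ x ≡ 260 (mod 1073).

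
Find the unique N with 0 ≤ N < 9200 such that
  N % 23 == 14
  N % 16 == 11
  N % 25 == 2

The moduli are pairwise coprime; M = 23·16·25 = 9200.
M/23 = 400; 400 ≡ 9 (mod 23); 9·18 ≡ 1, so inverse 18.
M/16 = 575; 575 ≡ 15 (mod 16); 15·15 ≡ 1, so inverse 15.
M/25 = 368; 368 ≡ 18 (mod 25); 18·7 ≡ 1, so inverse 7.
N ≡ 14·400·18 + 11·575·15 + 2·368·7 = 200827.
200827 mod 9200 = 7627.

7627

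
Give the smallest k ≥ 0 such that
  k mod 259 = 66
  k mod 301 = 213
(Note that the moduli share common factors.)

Combine the congruences pairwise.
gcd(259, 301) = 7 and 7 | (213 − 66), so the pair is consistent; merging gives k ≡ 4728 (mod 11137), where 11137 = lcm(259, 301).
The solution is unique modulo lcm(259, 301) = 11137.

4728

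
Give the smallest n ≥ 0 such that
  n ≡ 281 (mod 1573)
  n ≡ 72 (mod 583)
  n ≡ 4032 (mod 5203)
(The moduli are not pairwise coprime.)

Combine the congruences pairwise.
gcd(1573, 583) = 11 and 11 | (72 − 281), so the pair is consistent; merging gives n ≡ 49044 (mod 83369), where 83369 = lcm(1573, 583).
gcd(83369, 5203) = 121 and 121 | (4032 − 49044), so the pair is consistent; merging gives n ≡ 1299579 (mod 3584867), where 3584867 = lcm(83369, 5203).
The solution is unique modulo lcm(1573, 583, 5203) = 3584867.

1299579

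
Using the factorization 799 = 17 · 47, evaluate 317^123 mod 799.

Mod 17: 317 ≡ 11; by Fermat, exponent reduces to 123 mod 16 = 11; 11^11 ≡ 12 (mod 17).
Mod 47: 317 ≡ 35; by Fermat, exponent reduces to 123 mod 46 = 31; 35^31 ≡ 13 (mod 47).
Combine by CRT: x ≡ 12 (mod 17), x ≡ 13 (mod 47) ⇒ x ≡ 624 (mod 799).

624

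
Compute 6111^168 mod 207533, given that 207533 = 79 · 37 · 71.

Mod 79: 6111 ≡ 28; by Fermat, exponent reduces to 168 mod 78 = 12; 28^12 ≡ 46 (mod 79).
Mod 37: 6111 ≡ 6; by Fermat, exponent reduces to 168 mod 36 = 24; 6^24 ≡ 1 (mod 37).
Mod 71: 6111 ≡ 5; by Fermat, exponent reduces to 168 mod 70 = 28; 5^28 ≡ 54 (mod 71).
Combine by CRT: x ≡ 46 (mod 79), x ≡ 1 (mod 37), x ≡ 54 (mod 71) ⇒ x ≡ 157177 (mod 207533).

157177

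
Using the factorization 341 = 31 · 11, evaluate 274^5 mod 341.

285

Mod 31: 274 ≡ 26; 26^5 ≡ 6 (mod 31).
Mod 11: 274 ≡ 10; 10^5 ≡ 10 (mod 11).
Combine by CRT: x ≡ 6 (mod 31), x ≡ 10 (mod 11) ⇒ x ≡ 285 (mod 341).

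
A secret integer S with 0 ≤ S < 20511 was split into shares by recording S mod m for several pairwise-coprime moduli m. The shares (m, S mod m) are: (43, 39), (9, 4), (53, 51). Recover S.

From S ≡ 39 (mod 43) write S = 39 + 43t. Substituting into S ≡ 4 (mod 9) gives 43t ≡ 1 (mod 9), and since 7⁻¹ ≡ 4 (mod 9), t ≡ 4. Hence S ≡ 39 + 43·4 = 211 (mod 387).
From S ≡ 211 (mod 387) write S = 211 + 387t. Substituting into S ≡ 51 (mod 53) gives 387t ≡ 52 (mod 53), and since 16⁻¹ ≡ 10 (mod 53), t ≡ 43. Hence S ≡ 211 + 387·43 = 16852 (mod 20511).

16852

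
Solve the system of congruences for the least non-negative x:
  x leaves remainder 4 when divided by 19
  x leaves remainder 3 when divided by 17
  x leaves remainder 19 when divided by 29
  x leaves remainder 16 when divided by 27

Combine the congruences pairwise.
From x ≡ 4 (mod 19) write x = 4 + 19t. Substituting into x ≡ 3 (mod 17) gives 19t ≡ 16 (mod 17), and since 2⁻¹ ≡ 9 (mod 17), t ≡ 8. Hence x ≡ 4 + 19·8 = 156 (mod 323).
From x ≡ 156 (mod 323) write x = 156 + 323t. Substituting into x ≡ 19 (mod 29) gives 323t ≡ 8 (mod 29), and since 4⁻¹ ≡ 22 (mod 29), t ≡ 2. Hence x ≡ 156 + 323·2 = 802 (mod 9367).
From x ≡ 802 (mod 9367) write x = 802 + 9367t. Substituting into x ≡ 16 (mod 27) gives 9367t ≡ 24 (mod 27), and since 25⁻¹ ≡ 13 (mod 27), t ≡ 15. Hence x ≡ 802 + 9367·15 = 141307 (mod 252909).

141307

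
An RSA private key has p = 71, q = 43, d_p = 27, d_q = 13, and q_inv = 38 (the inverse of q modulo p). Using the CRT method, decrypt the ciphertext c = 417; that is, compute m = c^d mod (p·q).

m₁ = c^(d_p) mod p: c ≡ 62 (mod 71), and 62^27 mod 71 = 13.
m₂ = c^(d_q) mod q: c ≡ 30 (mod 43), and 30^13 mod 43 = 26.
h = q_inv·(m₁ − m₂) mod p = 38·(13 − 26) mod 71 = 3.
m = m₂ + h·q = 26 + 3·43 = 155.

155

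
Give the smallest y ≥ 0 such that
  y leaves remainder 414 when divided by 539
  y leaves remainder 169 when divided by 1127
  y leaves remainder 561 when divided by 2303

Combine the congruences pairwise.
gcd(539, 1127) = 49 and 49 | (169 − 414), so the pair is consistent; merging gives y ≡ 5804 (mod 12397), where 12397 = lcm(539, 1127).
gcd(12397, 2303) = 49 and 49 | (561 − 5804), so the pair is consistent; merging gives y ≡ 352920 (mod 582659), where 582659 = lcm(12397, 2303).
The solution is unique modulo lcm(539, 1127, 2303) = 582659.

352920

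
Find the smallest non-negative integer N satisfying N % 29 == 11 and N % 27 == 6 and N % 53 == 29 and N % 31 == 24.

85677

From N ≡ 11 (mod 29) write N = 11 + 29t. Substituting into N ≡ 6 (mod 27) gives 29t ≡ 22 (mod 27), and since 2⁻¹ ≡ 14 (mod 27), t ≡ 11. Hence N ≡ 11 + 29·11 = 330 (mod 783).
From N ≡ 330 (mod 783) write N = 330 + 783t. Substituting into N ≡ 29 (mod 53) gives 783t ≡ 17 (mod 53), and since 41⁻¹ ≡ 22 (mod 53), t ≡ 3. Hence N ≡ 330 + 783·3 = 2679 (mod 41499).
From N ≡ 2679 (mod 41499) write N = 2679 + 41499t. Substituting into N ≡ 24 (mod 31) gives 41499t ≡ 11 (mod 31), and since 21⁻¹ ≡ 3 (mod 31), t ≡ 2. Hence N ≡ 2679 + 41499·2 = 85677 (mod 1286469).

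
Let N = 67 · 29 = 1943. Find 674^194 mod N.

Mod 67: 674 ≡ 4; by Fermat, exponent reduces to 194 mod 66 = 62; 4^62 ≡ 39 (mod 67).
Mod 29: 674 ≡ 7; by Fermat, exponent reduces to 194 mod 28 = 26; 7^26 ≡ 16 (mod 29).
Combine by CRT: x ≡ 39 (mod 67), x ≡ 16 (mod 29) ⇒ x ≡ 1379 (mod 1943).

1379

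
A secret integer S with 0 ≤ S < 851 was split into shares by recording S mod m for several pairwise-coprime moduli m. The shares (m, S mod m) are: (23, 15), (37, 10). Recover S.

From S ≡ 15 (mod 23) write S = 15 + 23t. Substituting into S ≡ 10 (mod 37) gives 23t ≡ 32 (mod 37), and since 23⁻¹ ≡ 29 (mod 37), t ≡ 3. Hence S ≡ 15 + 23·3 = 84 (mod 851).

84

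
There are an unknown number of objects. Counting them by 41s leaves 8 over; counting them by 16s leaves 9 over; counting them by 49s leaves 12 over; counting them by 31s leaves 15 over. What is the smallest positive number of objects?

774457

The moduli are pairwise coprime; M = 41·16·49·31 = 996464.
M/41 = 24304; 24304 ≡ 32 (mod 41); 32·9 ≡ 1, so inverse 9.
M/16 = 62279; 62279 ≡ 7 (mod 16); 7·7 ≡ 1, so inverse 7.
M/49 = 20336; 20336 ≡ 1 (mod 49), inverse 1.
M/31 = 32144; 32144 ≡ 28 (mod 31); 28·10 ≡ 1, so inverse 10.
N ≡ 8·24304·9 + 9·62279·7 + 12·20336·1 + 15·32144·10 = 10739097.
10739097 mod 996464 = 774457.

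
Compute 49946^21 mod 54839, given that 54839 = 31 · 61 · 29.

15005

Mod 31: 49946 ≡ 5; 5^21 ≡ 1 (mod 31).
Mod 61: 49946 ≡ 48; 48^21 ≡ 60 (mod 61).
Mod 29: 49946 ≡ 8; 8^21 ≡ 12 (mod 29).
Combine by CRT: x ≡ 1 (mod 31), x ≡ 60 (mod 61), x ≡ 12 (mod 29) ⇒ x ≡ 15005 (mod 54839).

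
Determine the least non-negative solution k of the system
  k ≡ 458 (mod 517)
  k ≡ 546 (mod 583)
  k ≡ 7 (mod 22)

45437

gcd(517, 583) = 11 and 11 | (546 − 458), so the pair is consistent; merging gives k ≡ 18036 (mod 27401), where 27401 = lcm(517, 583).
gcd(27401, 22) = 11 and 11 | (7 − 18036), so the pair is consistent; merging gives k ≡ 45437 (mod 54802), where 54802 = lcm(27401, 22).
The solution is unique modulo lcm(517, 583, 22) = 54802.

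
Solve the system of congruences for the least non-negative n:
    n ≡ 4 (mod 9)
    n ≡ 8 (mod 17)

76

From n ≡ 4 (mod 9) write n = 4 + 9t. Substituting into n ≡ 8 (mod 17) gives 9t ≡ 4 (mod 17), and since 9⁻¹ ≡ 2 (mod 17), t ≡ 8. Hence n ≡ 4 + 9·8 = 76 (mod 153).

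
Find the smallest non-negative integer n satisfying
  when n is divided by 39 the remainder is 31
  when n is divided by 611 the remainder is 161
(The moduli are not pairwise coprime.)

772

gcd(39, 611) = 13 and 13 | (161 − 31), so the pair is consistent; merging gives n ≡ 772 (mod 1833), where 1833 = lcm(39, 611).
The solution is unique modulo lcm(39, 611) = 1833.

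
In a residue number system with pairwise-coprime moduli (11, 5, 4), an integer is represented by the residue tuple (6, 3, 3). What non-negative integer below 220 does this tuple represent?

83

The moduli are pairwise coprime; N = 11·5·4 = 220.
N/11 = 20; 20 ≡ 9 (mod 11); 9·5 ≡ 1, so inverse 5.
N/5 = 44; 44 ≡ 4 (mod 5); 4·4 ≡ 1, so inverse 4.
N/4 = 55; 55 ≡ 3 (mod 4); 3·3 ≡ 1, so inverse 3.
x ≡ 6·20·5 + 3·44·4 + 3·55·3 = 1623.
1623 mod 220 = 83.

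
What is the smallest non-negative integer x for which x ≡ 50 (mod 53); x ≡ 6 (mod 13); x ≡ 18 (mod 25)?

14943

The moduli are pairwise coprime; N = 53·13·25 = 17225.
N/53 = 325; 325 ≡ 7 (mod 53); 7·38 ≡ 1, so inverse 38.
N/13 = 1325; 1325 ≡ 12 (mod 13); 12·12 ≡ 1, so inverse 12.
N/25 = 689; 689 ≡ 14 (mod 25); 14·9 ≡ 1, so inverse 9.
x ≡ 50·325·38 + 6·1325·12 + 18·689·9 = 824518.
824518 mod 17225 = 14943.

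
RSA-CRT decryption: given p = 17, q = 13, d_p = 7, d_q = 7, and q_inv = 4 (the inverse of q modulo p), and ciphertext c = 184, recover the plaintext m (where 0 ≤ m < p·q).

m₁ = c^(d_p) mod p: c ≡ 14 (mod 17), and 14^7 mod 17 = 6.
m₂ = c^(d_q) mod q: c ≡ 2 (mod 13), and 2^7 mod 13 = 11.
h = q_inv·(m₁ − m₂) mod p = 4·(6 − 11) mod 17 = 14.
m = m₂ + h·q = 11 + 14·13 = 193.

193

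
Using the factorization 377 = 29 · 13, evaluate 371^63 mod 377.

291

Mod 29: 371 ≡ 23; by Fermat, exponent reduces to 63 mod 28 = 7; 23^7 ≡ 1 (mod 29).
Mod 13: 371 ≡ 7; by Fermat, exponent reduces to 63 mod 12 = 3; 7^3 ≡ 5 (mod 13).
Combine by CRT: x ≡ 1 (mod 29), x ≡ 5 (mod 13) ⇒ x ≡ 291 (mod 377).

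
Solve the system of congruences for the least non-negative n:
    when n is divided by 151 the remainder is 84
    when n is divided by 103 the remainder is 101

8238

Combine the congruences pairwise.
From n ≡ 84 (mod 151) write n = 84 + 151t. Substituting into n ≡ 101 (mod 103) gives 151t ≡ 17 (mod 103), and since 48⁻¹ ≡ 88 (mod 103), t ≡ 54. Hence n ≡ 84 + 151·54 = 8238 (mod 15553).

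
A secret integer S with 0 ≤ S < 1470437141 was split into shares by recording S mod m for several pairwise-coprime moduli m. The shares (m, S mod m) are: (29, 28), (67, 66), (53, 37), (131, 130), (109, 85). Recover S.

1422330403

From S ≡ 28 (mod 29) write S = 28 + 29t. Substituting into S ≡ 66 (mod 67) gives 29t ≡ 38 (mod 67), and since 29⁻¹ ≡ 37 (mod 67), t ≡ 66. Hence S ≡ 28 + 29·66 = 1942 (mod 1943).
From S ≡ 1942 (mod 1943) write S = 1942 + 1943t. Substituting into S ≡ 37 (mod 53) gives 1943t ≡ 3 (mod 53), and since 35⁻¹ ≡ 50 (mod 53), t ≡ 44. Hence S ≡ 1942 + 1943·44 = 87434 (mod 102979).
From S ≡ 87434 (mod 102979) write S = 87434 + 102979t. Substituting into S ≡ 130 (mod 131) gives 102979t ≡ 73 (mod 131), and since 13⁻¹ ≡ 121 (mod 131), t ≡ 56. Hence S ≡ 87434 + 102979·56 = 5854258 (mod 13490249).
From S ≡ 5854258 (mod 13490249) write S = 5854258 + 13490249t. Substituting into S ≡ 85 (mod 109) gives 13490249t ≡ 108 (mod 109), and since 82⁻¹ ≡ 4 (mod 109), t ≡ 105. Hence S ≡ 5854258 + 13490249·105 = 1422330403 (mod 1470437141).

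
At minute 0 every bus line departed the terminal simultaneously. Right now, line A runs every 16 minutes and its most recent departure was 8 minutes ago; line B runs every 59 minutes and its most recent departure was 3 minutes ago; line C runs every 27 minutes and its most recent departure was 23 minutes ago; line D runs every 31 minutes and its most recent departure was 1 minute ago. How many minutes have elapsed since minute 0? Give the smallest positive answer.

256712

Combine the congruences pairwise.
From t ≡ 8 (mod 16) write t = 8 + 16s. Substituting into t ≡ 3 (mod 59) gives 16s ≡ 54 (mod 59), and since 16⁻¹ ≡ 48 (mod 59), s ≡ 55. Hence t ≡ 8 + 16·55 = 888 (mod 944).
From t ≡ 888 (mod 944) write t = 888 + 944s. Substituting into t ≡ 23 (mod 27) gives 944s ≡ 26 (mod 27), and since 26⁻¹ ≡ 26 (mod 27), s ≡ 1. Hence t ≡ 888 + 944·1 = 1832 (mod 25488).
From t ≡ 1832 (mod 25488) write t = 1832 + 25488s. Substituting into t ≡ 1 (mod 31) gives 25488s ≡ 29 (mod 31), and since 6⁻¹ ≡ 26 (mod 31), s ≡ 10. Hence t ≡ 1832 + 25488·10 = 256712 (mod 790128).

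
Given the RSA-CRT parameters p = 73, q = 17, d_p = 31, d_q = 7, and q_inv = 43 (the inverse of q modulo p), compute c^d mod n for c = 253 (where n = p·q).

m₁ = c^(d_p) mod p: c ≡ 34 (mod 73), and 34^31 mod 73 = 29.
m₂ = c^(d_q) mod q: c ≡ 15 (mod 17), and 15^7 mod 17 = 8.
h = q_inv·(m₁ − m₂) mod p = 43·(29 − 8) mod 73 = 27.
m = m₂ + h·q = 8 + 27·17 = 467.

467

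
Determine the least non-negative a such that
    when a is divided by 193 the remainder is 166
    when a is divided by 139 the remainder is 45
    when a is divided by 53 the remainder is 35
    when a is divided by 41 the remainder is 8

From a ≡ 166 (mod 193) write a = 166 + 193t. Substituting into a ≡ 45 (mod 139) gives 193t ≡ 18 (mod 139), and since 54⁻¹ ≡ 121 (mod 139), t ≡ 93. Hence a ≡ 166 + 193·93 = 18115 (mod 26827).
From a ≡ 18115 (mod 26827) write a = 18115 + 26827t. Substituting into a ≡ 35 (mod 53) gives 26827t ≡ 46 (mod 53), and since 9⁻¹ ≡ 6 (mod 53), t ≡ 11. Hence a ≡ 18115 + 26827·11 = 313212 (mod 1421831).
From a ≡ 313212 (mod 1421831) write a = 313212 + 1421831t. Substituting into a ≡ 8 (mod 41) gives 1421831t ≡ 36 (mod 41), and since 33⁻¹ ≡ 5 (mod 41), t ≡ 16. Hence a ≡ 313212 + 1421831·16 = 23062508 (mod 58295071).

23062508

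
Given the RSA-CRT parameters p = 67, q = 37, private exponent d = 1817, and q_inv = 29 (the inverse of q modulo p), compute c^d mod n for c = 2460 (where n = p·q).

2185

d_p = d mod (p−1) = 1817 mod 66 = 35; d_q = d mod (q−1) = 17.
m₁ = c^(d_p) mod p: c ≡ 48 (mod 67), and 48^35 mod 67 = 41.
m₂ = c^(d_q) mod q: c ≡ 18 (mod 37), and 18^17 mod 37 = 2.
h = q_inv·(m₁ − m₂) mod p = 29·(41 − 2) mod 67 = 59.
m = m₂ + h·q = 2 + 59·37 = 2185.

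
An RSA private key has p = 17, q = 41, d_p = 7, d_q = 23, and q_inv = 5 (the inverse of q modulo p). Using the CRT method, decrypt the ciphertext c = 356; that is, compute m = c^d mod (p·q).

475

m₁ = c^(d_p) mod p: c ≡ 16 (mod 17), and 16^7 mod 17 = 16.
m₂ = c^(d_q) mod q: c ≡ 28 (mod 41), and 28^23 mod 41 = 24.
h = q_inv·(m₁ − m₂) mod p = 5·(16 − 24) mod 17 = 11.
m = m₂ + h·q = 24 + 11·41 = 475.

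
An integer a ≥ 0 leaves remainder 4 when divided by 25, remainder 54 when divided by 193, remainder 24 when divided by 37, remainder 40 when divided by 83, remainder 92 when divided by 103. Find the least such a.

1125947579

The moduli are pairwise coprime; N = 25·193·37·83·103 = 1526210225.
N/25 = 61048409; 61048409 ≡ 9 (mod 25); 9·14 ≡ 1, so inverse 14.
N/193 = 7907825; 7907825 ≡ 36 (mod 193); 36·59 ≡ 1, so inverse 59.
N/37 = 41248925; 41248925 ≡ 30 (mod 37); 30·21 ≡ 1, so inverse 21.
N/83 = 18388075; 18388075 ≡ 6 (mod 83); 6·14 ≡ 1, so inverse 14.
N/103 = 14817575; 14817575 ≡ 98 (mod 103); 98·41 ≡ 1, so inverse 41.
a ≡ 4·61048409·14 + 54·7907825·59 + 24·41248925·21 + 40·18388075·14 + 92·14817575·41 = 115591714454.
115591714454 mod 1526210225 = 1125947579.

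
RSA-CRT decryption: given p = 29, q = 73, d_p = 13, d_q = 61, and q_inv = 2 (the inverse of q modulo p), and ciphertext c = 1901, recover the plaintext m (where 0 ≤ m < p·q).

m₁ = c^(d_p) mod p: c ≡ 16 (mod 29), and 16^13 mod 29 = 20.
m₂ = c^(d_q) mod q: c ≡ 3 (mod 73), and 3^61 mod 73 = 3.
h = q_inv·(m₁ − m₂) mod p = 2·(20 − 3) mod 29 = 5.
m = m₂ + h·q = 3 + 5·73 = 368.

368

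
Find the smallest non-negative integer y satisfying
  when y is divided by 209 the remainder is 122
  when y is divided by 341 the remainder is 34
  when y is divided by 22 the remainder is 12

gcd(209, 341) = 11 and 11 | (34 − 122), so the pair is consistent; merging gives y ≡ 2421 (mod 6479), where 6479 = lcm(209, 341).
gcd(6479, 22) = 11 and 11 | (12 − 2421), so the pair is consistent; merging gives y ≡ 8900 (mod 12958), where 12958 = lcm(6479, 22).
The solution is unique modulo lcm(209, 341, 22) = 12958.

8900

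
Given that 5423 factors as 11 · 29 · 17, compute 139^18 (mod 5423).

2253

Mod 11: 139 ≡ 7; by Fermat, exponent reduces to 18 mod 10 = 8; 7^8 ≡ 9 (mod 11).
Mod 29: 139 ≡ 23; 23^18 ≡ 20 (mod 29).
Mod 17: 139 ≡ 3; by Fermat, exponent reduces to 18 mod 16 = 2; 3^2 ≡ 9 (mod 17).
Combine by CRT: x ≡ 9 (mod 11), x ≡ 20 (mod 29), x ≡ 9 (mod 17) ⇒ x ≡ 2253 (mod 5423).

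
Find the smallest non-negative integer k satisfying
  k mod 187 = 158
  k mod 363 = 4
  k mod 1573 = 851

13435

Combine the congruences pairwise.
gcd(187, 363) = 11 and 11 | (4 − 158), so the pair is consistent; merging gives k ≡ 1093 (mod 6171), where 6171 = lcm(187, 363).
gcd(6171, 1573) = 121 and 121 | (851 − 1093), so the pair is consistent; merging gives k ≡ 13435 (mod 80223), where 80223 = lcm(6171, 1573).
The solution is unique modulo lcm(187, 363, 1573) = 80223.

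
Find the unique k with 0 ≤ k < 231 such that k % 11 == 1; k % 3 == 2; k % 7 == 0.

56

The moduli are pairwise coprime; N = 11·3·7 = 231.
N/11 = 21; 21 ≡ 10 (mod 11); 10·10 ≡ 1, so inverse 10.
N/3 = 77; 77 ≡ 2 (mod 3); 2·2 ≡ 1, so inverse 2.
N/7 = 33; 33 ≡ 5 (mod 7); 5·3 ≡ 1, so inverse 3.
k ≡ 1·21·10 + 2·77·2 + 0·33·3 = 518.
518 mod 231 = 56.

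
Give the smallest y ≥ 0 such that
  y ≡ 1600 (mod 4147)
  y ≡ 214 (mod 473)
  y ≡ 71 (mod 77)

374830

gcd(4147, 473) = 11 and 11 | (214 − 1600), so the pair is consistent; merging gives y ≡ 18188 (mod 178321), where 178321 = lcm(4147, 473).
gcd(178321, 77) = 11 and 11 | (71 − 18188), so the pair is consistent; merging gives y ≡ 374830 (mod 1248247), where 1248247 = lcm(178321, 77).
The solution is unique modulo lcm(4147, 473, 77) = 1248247.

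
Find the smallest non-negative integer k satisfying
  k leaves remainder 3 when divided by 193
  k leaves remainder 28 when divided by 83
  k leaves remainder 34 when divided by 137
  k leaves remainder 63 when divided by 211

215600496

The moduli are pairwise coprime; N = 193·83·137·211 = 463061233.
N/193 = 2399281; 2399281 ≡ 98 (mod 193); 98·65 ≡ 1, so inverse 65.
N/83 = 5579051; 5579051 ≡ 40 (mod 83); 40·27 ≡ 1, so inverse 27.
N/137 = 3380009; 3380009 ≡ 82 (mod 137); 82·132 ≡ 1, so inverse 132.
N/211 = 2194603; 2194603 ≡ 203 (mod 211); 203·79 ≡ 1, so inverse 79.
k ≡ 3·2399281·65 + 28·5579051·27 + 34·3380009·132 + 63·2194603·79 = 30777641874.
30777641874 mod 463061233 = 215600496.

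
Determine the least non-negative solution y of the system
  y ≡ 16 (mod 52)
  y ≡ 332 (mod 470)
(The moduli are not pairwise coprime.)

11612

Combine the congruences pairwise.
gcd(52, 470) = 2 and 2 | (332 − 16), so the pair is consistent; merging gives y ≡ 11612 (mod 12220), where 12220 = lcm(52, 470).
The solution is unique modulo lcm(52, 470) = 12220.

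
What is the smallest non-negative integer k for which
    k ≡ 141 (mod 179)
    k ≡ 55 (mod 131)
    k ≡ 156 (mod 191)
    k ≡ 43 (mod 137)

The moduli are pairwise coprime; N = 179·131·191·137 = 613589983.
N/179 = 3427877; 3427877 ≡ 27 (mod 179); 27·126 ≡ 1, so inverse 126.
N/131 = 4683893; 4683893 ≡ 119 (mod 131); 119·120 ≡ 1, so inverse 120.
N/191 = 3212513; 3212513 ≡ 84 (mod 191); 84·166 ≡ 1, so inverse 166.
N/137 = 4478759; 4478759 ≡ 92 (mod 137); 92·70 ≡ 1, so inverse 70.
k ≡ 141·3427877·126 + 55·4683893·120 + 156·3212513·166 + 43·4478759·70 = 188485657820.
188485657820 mod 613589983 = 113533039.

113533039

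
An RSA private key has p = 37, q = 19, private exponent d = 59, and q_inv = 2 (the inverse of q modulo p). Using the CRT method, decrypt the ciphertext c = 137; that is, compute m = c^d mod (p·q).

d_p = d mod (p−1) = 59 mod 36 = 23; d_q = d mod (q−1) = 5.
m₁ = c^(d_p) mod p: c ≡ 26 (mod 37), and 26^23 mod 37 = 10.
m₂ = c^(d_q) mod q: c ≡ 4 (mod 19), and 4^5 mod 19 = 17.
h = q_inv·(m₁ − m₂) mod p = 2·(10 − 17) mod 37 = 23.
m = m₂ + h·q = 17 + 23·19 = 454.

454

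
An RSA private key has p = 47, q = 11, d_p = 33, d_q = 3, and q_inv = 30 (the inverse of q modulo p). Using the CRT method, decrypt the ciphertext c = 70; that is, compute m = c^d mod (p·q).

174

m₁ = c^(d_p) mod p: c ≡ 23 (mod 47), and 23^33 mod 47 = 33.
m₂ = c^(d_q) mod q: c ≡ 4 (mod 11), and 4^3 mod 11 = 9.
h = q_inv·(m₁ − m₂) mod p = 30·(33 − 9) mod 47 = 15.
m = m₂ + h·q = 9 + 15·11 = 174.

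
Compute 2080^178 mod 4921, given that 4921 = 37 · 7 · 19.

Mod 37: 2080 ≡ 8; by Fermat, exponent reduces to 178 mod 36 = 34; 8^34 ≡ 11 (mod 37).
Mod 7: 2080 ≡ 1; by Fermat, exponent reduces to 178 mod 6 = 4; 1^4 ≡ 1 (mod 7).
Mod 19: 2080 ≡ 9; by Fermat, exponent reduces to 178 mod 18 = 16; 9^16 ≡ 4 (mod 19).
Combine by CRT: x ≡ 11 (mod 37), x ≡ 1 (mod 7), x ≡ 4 (mod 19) ⇒ x ≡ 4488 (mod 4921).

4488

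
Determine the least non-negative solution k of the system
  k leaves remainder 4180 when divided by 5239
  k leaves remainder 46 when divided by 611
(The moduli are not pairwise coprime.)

Combine the congruences pairwise.
gcd(5239, 611) = 13 and 13 | (46 − 4180), so the pair is consistent; merging gives k ≡ 161350 (mod 246233), where 246233 = lcm(5239, 611).
The solution is unique modulo lcm(5239, 611) = 246233.

161350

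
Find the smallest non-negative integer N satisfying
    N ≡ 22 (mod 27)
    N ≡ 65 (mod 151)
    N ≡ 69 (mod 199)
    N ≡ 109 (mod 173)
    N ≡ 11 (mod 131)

15701281159

Combine the congruences pairwise.
From N ≡ 22 (mod 27) write N = 22 + 27t. Substituting into N ≡ 65 (mod 151) gives 27t ≡ 43 (mod 151), and since 27⁻¹ ≡ 28 (mod 151), t ≡ 147. Hence N ≡ 22 + 27·147 = 3991 (mod 4077).
From N ≡ 3991 (mod 4077) write N = 3991 + 4077t. Substituting into N ≡ 69 (mod 199) gives 4077t ≡ 58 (mod 199), and since 97⁻¹ ≡ 119 (mod 199), t ≡ 136. Hence N ≡ 3991 + 4077·136 = 558463 (mod 811323).
From N ≡ 558463 (mod 811323) write N = 558463 + 811323t. Substituting into N ≡ 109 (mod 173) gives 811323t ≡ 90 (mod 173), and since 126⁻¹ ≡ 92 (mod 173), t ≡ 149. Hence N ≡ 558463 + 811323·149 = 121445590 (mod 140358879).
From N ≡ 121445590 (mod 140358879) write N = 121445590 + 140358879t. Substituting into N ≡ 11 (mod 131) gives 140358879t ≡ 67 (mod 131), and since 108⁻¹ ≡ 74 (mod 131), t ≡ 111. Hence N ≡ 121445590 + 140358879·111 = 15701281159 (mod 18387013149).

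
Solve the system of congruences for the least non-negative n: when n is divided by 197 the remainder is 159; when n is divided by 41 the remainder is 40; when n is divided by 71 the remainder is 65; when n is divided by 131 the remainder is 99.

The moduli are pairwise coprime; M = 197·41·71·131 = 75124177.
M/197 = 381341; 381341 ≡ 146 (mod 197); 146·112 ≡ 1, so inverse 112.
M/41 = 1832297; 1832297 ≡ 7 (mod 41); 7·6 ≡ 1, so inverse 6.
M/71 = 1058087; 1058087 ≡ 45 (mod 71); 45·30 ≡ 1, so inverse 30.
M/131 = 573467; 573467 ≡ 80 (mod 131); 80·113 ≡ 1, so inverse 113.
n ≡ 159·381341·112 + 40·1832297·6 + 65·1058087·30 + 99·573467·113 = 15709316787.
15709316787 mod 75124177 = 8363794.

8363794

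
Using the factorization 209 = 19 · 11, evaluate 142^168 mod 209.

Mod 19: 142 ≡ 9; by Fermat, exponent reduces to 168 mod 18 = 6; 9^6 ≡ 11 (mod 19).
Mod 11: 142 ≡ 10; by Fermat, exponent reduces to 168 mod 10 = 8; 10^8 ≡ 1 (mod 11).
Combine by CRT: x ≡ 11 (mod 19), x ≡ 1 (mod 11) ⇒ x ≡ 144 (mod 209).

144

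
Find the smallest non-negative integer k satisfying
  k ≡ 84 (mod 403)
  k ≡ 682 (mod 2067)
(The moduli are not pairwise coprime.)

Combine the congruences pairwise.
gcd(403, 2067) = 13 and 13 | (682 − 84), so the pair is consistent; merging gives k ≡ 8950 (mod 64077), where 64077 = lcm(403, 2067).
The solution is unique modulo lcm(403, 2067) = 64077.

8950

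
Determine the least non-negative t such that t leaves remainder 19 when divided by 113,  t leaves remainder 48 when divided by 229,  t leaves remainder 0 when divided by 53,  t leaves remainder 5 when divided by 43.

30929475

Combine the congruences pairwise.
From t ≡ 19 (mod 113) write t = 19 + 113s. Substituting into t ≡ 48 (mod 229) gives 113s ≡ 29 (mod 229), and since 113⁻¹ ≡ 152 (mod 229), s ≡ 57. Hence t ≡ 19 + 113·57 = 6460 (mod 25877).
From t ≡ 6460 (mod 25877) write t = 6460 + 25877s. Substituting into t ≡ 0 (mod 53) gives 25877s ≡ 6 (mod 53), and since 13⁻¹ ≡ 49 (mod 53), s ≡ 29. Hence t ≡ 6460 + 25877·29 = 756893 (mod 1371481).
From t ≡ 756893 (mod 1371481) write t = 756893 + 1371481s. Substituting into t ≡ 5 (mod 43) gives 1371481s ≡ 41 (mod 43), and since 39⁻¹ ≡ 32 (mod 43), s ≡ 22. Hence t ≡ 756893 + 1371481·22 = 30929475 (mod 58973683).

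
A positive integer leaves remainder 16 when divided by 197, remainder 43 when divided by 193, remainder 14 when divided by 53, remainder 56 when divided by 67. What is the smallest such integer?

52860041

The moduli are pairwise coprime; N = 197·193·53·67 = 135012571.
N/197 = 685343; 685343 ≡ 177 (mod 197); 177·128 ≡ 1, so inverse 128.
N/193 = 699547; 699547 ≡ 115 (mod 193); 115·47 ≡ 1, so inverse 47.
N/53 = 2547407; 2547407 ≡ 15 (mod 53); 15·46 ≡ 1, so inverse 46.
N/67 = 2015113; 2015113 ≡ 21 (mod 67); 21·16 ≡ 1, so inverse 16.
k ≡ 16·685343·128 + 43·699547·47 + 14·2547407·46 + 56·2015113·16 = 6263438307.
6263438307 mod 135012571 = 52860041.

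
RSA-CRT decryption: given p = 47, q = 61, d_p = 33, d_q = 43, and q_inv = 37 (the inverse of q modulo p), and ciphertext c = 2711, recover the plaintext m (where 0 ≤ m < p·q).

956

m₁ = c^(d_p) mod p: c ≡ 32 (mod 47), and 32^33 mod 47 = 16.
m₂ = c^(d_q) mod q: c ≡ 27 (mod 61), and 27^43 mod 61 = 41.
h = q_inv·(m₁ − m₂) mod p = 37·(16 − 41) mod 47 = 15.
m = m₂ + h·q = 41 + 15·61 = 956.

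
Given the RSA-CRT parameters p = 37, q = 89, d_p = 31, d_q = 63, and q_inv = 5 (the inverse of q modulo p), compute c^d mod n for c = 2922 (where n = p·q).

m₁ = c^(d_p) mod p: c ≡ 36 (mod 37), and 36^31 mod 37 = 36.
m₂ = c^(d_q) mod q: c ≡ 74 (mod 89), and 74^63 mod 89 = 43.
h = q_inv·(m₁ − m₂) mod p = 5·(36 − 43) mod 37 = 2.
m = m₂ + h·q = 43 + 2·89 = 221.

221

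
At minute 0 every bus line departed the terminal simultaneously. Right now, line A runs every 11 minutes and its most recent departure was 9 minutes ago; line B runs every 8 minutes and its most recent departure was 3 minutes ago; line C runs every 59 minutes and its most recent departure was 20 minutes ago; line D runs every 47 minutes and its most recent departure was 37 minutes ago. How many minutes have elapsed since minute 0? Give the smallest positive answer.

From t ≡ 9 (mod 11) write t = 9 + 11s. Substituting into t ≡ 3 (mod 8) gives 11s ≡ 2 (mod 8), and since 3⁻¹ ≡ 3 (mod 8), s ≡ 6. Hence t ≡ 9 + 11·6 = 75 (mod 88).
From t ≡ 75 (mod 88) write t = 75 + 88s. Substituting into t ≡ 20 (mod 59) gives 88s ≡ 4 (mod 59), and since 29⁻¹ ≡ 57 (mod 59), s ≡ 51. Hence t ≡ 75 + 88·51 = 4563 (mod 5192).
From t ≡ 4563 (mod 5192) write t = 4563 + 5192s. Substituting into t ≡ 37 (mod 47) gives 5192s ≡ 33 (mod 47), and since 22⁻¹ ≡ 15 (mod 47), s ≡ 25. Hence t ≡ 4563 + 5192·25 = 134363 (mod 244024).

134363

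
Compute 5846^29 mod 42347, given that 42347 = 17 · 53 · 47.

25349

Mod 17: 5846 ≡ 15; by Fermat, exponent reduces to 29 mod 16 = 13; 15^13 ≡ 2 (mod 17).
Mod 53: 5846 ≡ 16; 16^29 ≡ 15 (mod 53).
Mod 47: 5846 ≡ 18; 18^29 ≡ 16 (mod 47).
Combine by CRT: x ≡ 2 (mod 17), x ≡ 15 (mod 53), x ≡ 16 (mod 47) ⇒ x ≡ 25349 (mod 42347).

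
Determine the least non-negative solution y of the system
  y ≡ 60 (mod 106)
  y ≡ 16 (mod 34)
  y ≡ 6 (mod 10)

gcd(106, 34) = 2 and 2 | (16 − 60), so the pair is consistent; merging gives y ≡ 696 (mod 1802), where 1802 = lcm(106, 34).
gcd(1802, 10) = 2 and 2 | (6 − 696), so the pair is consistent; merging gives y ≡ 696 (mod 9010), where 9010 = lcm(1802, 10).
The solution is unique modulo lcm(106, 34, 10) = 9010.

696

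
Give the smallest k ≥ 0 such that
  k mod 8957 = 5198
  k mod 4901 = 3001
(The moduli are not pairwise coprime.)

gcd(8957, 4901) = 169 and 169 | (3001 − 5198), so the pair is consistent; merging gives k ≡ 184338 (mod 259753), where 259753 = lcm(8957, 4901).
The solution is unique modulo lcm(8957, 4901) = 259753.

184338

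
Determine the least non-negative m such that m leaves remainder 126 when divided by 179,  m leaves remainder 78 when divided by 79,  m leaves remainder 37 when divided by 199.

From m ≡ 126 (mod 179) write m = 126 + 179t. Substituting into m ≡ 78 (mod 79) gives 179t ≡ 31 (mod 79), and since 21⁻¹ ≡ 64 (mod 79), t ≡ 9. Hence m ≡ 126 + 179·9 = 1737 (mod 14141).
From m ≡ 1737 (mod 14141) write m = 1737 + 14141t. Substituting into m ≡ 37 (mod 199) gives 14141t ≡ 91 (mod 199), and since 12⁻¹ ≡ 83 (mod 199), t ≡ 190. Hence m ≡ 1737 + 14141·190 = 2688527 (mod 2814059).

2688527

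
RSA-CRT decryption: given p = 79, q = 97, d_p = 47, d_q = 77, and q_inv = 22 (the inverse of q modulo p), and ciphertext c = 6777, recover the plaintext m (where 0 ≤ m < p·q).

561

m₁ = c^(d_p) mod p: c ≡ 62 (mod 79), and 62^47 mod 79 = 8.
m₂ = c^(d_q) mod q: c ≡ 84 (mod 97), and 84^77 mod 97 = 76.
h = q_inv·(m₁ − m₂) mod p = 22·(8 − 76) mod 79 = 5.
m = m₂ + h·q = 76 + 5·97 = 561.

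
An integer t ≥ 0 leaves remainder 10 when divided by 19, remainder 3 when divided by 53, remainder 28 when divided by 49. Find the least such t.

15267

Combine the congruences pairwise.
From t ≡ 10 (mod 19) write t = 10 + 19s. Substituting into t ≡ 3 (mod 53) gives 19s ≡ 46 (mod 53), and since 19⁻¹ ≡ 14 (mod 53), s ≡ 8. Hence t ≡ 10 + 19·8 = 162 (mod 1007).
From t ≡ 162 (mod 1007) write t = 162 + 1007s. Substituting into t ≡ 28 (mod 49) gives 1007s ≡ 13 (mod 49), and since 27⁻¹ ≡ 20 (mod 49), s ≡ 15. Hence t ≡ 162 + 1007·15 = 15267 (mod 49343).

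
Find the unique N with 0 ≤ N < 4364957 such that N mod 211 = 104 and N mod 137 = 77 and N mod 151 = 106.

4109118

The moduli are pairwise coprime; M = 211·137·151 = 4364957.
M/211 = 20687; 20687 ≡ 9 (mod 211); 9·47 ≡ 1, so inverse 47.
M/137 = 31861; 31861 ≡ 77 (mod 137); 77·121 ≡ 1, so inverse 121.
M/151 = 28907; 28907 ≡ 66 (mod 151); 66·135 ≡ 1, so inverse 135.
N ≡ 104·20687·47 + 77·31861·121 + 106·28907·135 = 811626163.
811626163 mod 4364957 = 4109118.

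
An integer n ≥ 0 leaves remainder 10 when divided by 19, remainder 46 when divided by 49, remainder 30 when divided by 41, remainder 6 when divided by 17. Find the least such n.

The moduli are pairwise coprime; M = 19·49·41·17 = 648907.
M/19 = 34153; 34153 ≡ 10 (mod 19); 10·2 ≡ 1, so inverse 2.
M/49 = 13243; 13243 ≡ 13 (mod 49); 13·34 ≡ 1, so inverse 34.
M/41 = 15827; 15827 ≡ 1 (mod 41), inverse 1.
M/17 = 38171; 38171 ≡ 6 (mod 17); 6·3 ≡ 1, so inverse 3.
n ≡ 10·34153·2 + 46·13243·34 + 30·15827·1 + 6·38171·3 = 22557000.
22557000 mod 648907 = 494162.

494162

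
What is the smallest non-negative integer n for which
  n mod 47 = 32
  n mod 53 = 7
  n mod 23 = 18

15589

From n ≡ 32 (mod 47) write n = 32 + 47t. Substituting into n ≡ 7 (mod 53) gives 47t ≡ 28 (mod 53), and since 47⁻¹ ≡ 44 (mod 53), t ≡ 13. Hence n ≡ 32 + 47·13 = 643 (mod 2491).
From n ≡ 643 (mod 2491) write n = 643 + 2491t. Substituting into n ≡ 18 (mod 23) gives 2491t ≡ 19 (mod 23), and since 7⁻¹ ≡ 10 (mod 23), t ≡ 6. Hence n ≡ 643 + 2491·6 = 15589 (mod 57293).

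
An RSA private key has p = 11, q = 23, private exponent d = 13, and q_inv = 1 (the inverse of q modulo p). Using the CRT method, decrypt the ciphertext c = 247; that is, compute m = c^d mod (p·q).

d_p = d mod (p−1) = 13 mod 10 = 3; d_q = d mod (q−1) = 13.
m₁ = c^(d_p) mod p: c ≡ 5 (mod 11), and 5^3 mod 11 = 4.
m₂ = c^(d_q) mod q: c ≡ 17 (mod 23), and 17^13 mod 23 = 10.
h = q_inv·(m₁ − m₂) mod p = 1·(4 − 10) mod 11 = 5.
m = m₂ + h·q = 10 + 5·23 = 125.

125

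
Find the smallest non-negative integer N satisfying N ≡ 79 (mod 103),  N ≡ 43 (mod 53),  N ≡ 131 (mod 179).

225134

The moduli are pairwise coprime; M = 103·53·179 = 977161.
M/103 = 9487; 9487 ≡ 11 (mod 103); 11·75 ≡ 1, so inverse 75.
M/53 = 18437; 18437 ≡ 46 (mod 53); 46·15 ≡ 1, so inverse 15.
M/179 = 5459; 5459 ≡ 89 (mod 179); 89·177 ≡ 1, so inverse 177.
N ≡ 79·9487·75 + 43·18437·15 + 131·5459·177 = 194680173.
194680173 mod 977161 = 225134.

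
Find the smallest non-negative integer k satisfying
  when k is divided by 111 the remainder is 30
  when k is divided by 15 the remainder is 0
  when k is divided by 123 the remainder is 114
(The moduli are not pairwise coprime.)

gcd(111, 15) = 3 and 3 | (0 − 30), so the pair is consistent; merging gives k ≡ 30 (mod 555), where 555 = lcm(111, 15).
gcd(555, 123) = 3 and 3 | (114 − 30), so the pair is consistent; merging gives k ≡ 8355 (mod 22755), where 22755 = lcm(555, 123).
The solution is unique modulo lcm(111, 15, 123) = 22755.

8355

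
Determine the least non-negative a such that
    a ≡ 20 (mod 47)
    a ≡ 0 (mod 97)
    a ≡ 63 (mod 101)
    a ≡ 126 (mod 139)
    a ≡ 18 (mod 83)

The moduli are pairwise coprime; N = 47·97·101·139·83 = 5312315483.
N/47 = 113027989; 113027989 ≡ 39 (mod 47); 39·41 ≡ 1, so inverse 41.
N/97 = 54766139; 54766139 ≡ 36 (mod 97); 36·62 ≡ 1, so inverse 62.
N/101 = 52597183; 52597183 ≡ 19 (mod 101); 19·16 ≡ 1, so inverse 16.
N/139 = 38218097; 38218097 ≡ 47 (mod 139); 47·71 ≡ 1, so inverse 71.
N/83 = 64003801; 64003801 ≡ 11 (mod 83); 11·68 ≡ 1, so inverse 68.
a ≡ 20·113027989·41 + 0·54766139·62 + 63·52597183·16 + 126·38218097·71 + 18·64003801·68 = 565940659630.
565940659630 mod 5312315483 = 2835218432.

2835218432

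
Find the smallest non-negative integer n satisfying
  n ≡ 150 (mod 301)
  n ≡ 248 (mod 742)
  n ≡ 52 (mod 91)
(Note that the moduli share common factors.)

Combine the congruences pairwise.
gcd(301, 742) = 7 and 7 | (248 − 150), so the pair is consistent; merging gives n ≡ 28444 (mod 31906), where 31906 = lcm(301, 742).
gcd(31906, 91) = 7 and 7 | (52 − 28444), so the pair is consistent; merging gives n ≡ 28444 (mod 414778), where 414778 = lcm(31906, 91).
The solution is unique modulo lcm(301, 742, 91) = 414778.

28444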